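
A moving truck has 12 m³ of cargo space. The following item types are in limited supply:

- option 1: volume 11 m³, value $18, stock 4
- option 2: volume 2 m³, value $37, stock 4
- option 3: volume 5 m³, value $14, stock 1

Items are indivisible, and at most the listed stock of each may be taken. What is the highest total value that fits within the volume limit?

Top feasible selections:
- 4×option 2: volume 8, value 148
- 3×option 2 + 1×option 3: volume 11, value 125
- 3×option 2: volume 6, value 111
- 2×option 2 + 1×option 3: volume 9, value 88
Best: $148.

$148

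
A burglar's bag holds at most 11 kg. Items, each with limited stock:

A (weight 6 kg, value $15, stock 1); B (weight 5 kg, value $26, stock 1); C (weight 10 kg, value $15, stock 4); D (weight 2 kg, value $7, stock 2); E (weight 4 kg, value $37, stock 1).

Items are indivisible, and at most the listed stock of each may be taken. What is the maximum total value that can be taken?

Best selections within weight 11 and stock limits:
- 1×B + 1×D + 1×E: weight 11, value 70
- 1×B + 1×E: weight 9, value 63
- 1×A + 1×E: weight 10, value 52
Best: $70.

$70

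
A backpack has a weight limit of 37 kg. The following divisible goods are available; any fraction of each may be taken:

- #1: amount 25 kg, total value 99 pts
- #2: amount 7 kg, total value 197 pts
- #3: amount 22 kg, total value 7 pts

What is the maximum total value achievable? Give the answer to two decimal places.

Take in order of value per unit:
- #2 (197/7 per unit): all 7 → value 197, running total 197.00
- #1 (99/25 per unit): all 25 → value 99, running total 296.00
- #3 (7/22 per unit): 5 of 22 → value 5×7/22 = 1.5909, running total 297.59
Total 297.59.

297.59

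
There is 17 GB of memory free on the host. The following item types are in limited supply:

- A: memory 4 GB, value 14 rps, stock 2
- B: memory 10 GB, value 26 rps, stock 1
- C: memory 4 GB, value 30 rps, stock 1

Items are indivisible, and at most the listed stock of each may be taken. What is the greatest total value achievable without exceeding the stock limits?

58 rps

Best selections within memory 17 and stock limits:
- 2×A + 1×C: memory 12, value 58
- 1×B + 1×C: memory 14, value 56
Best: 58 rps.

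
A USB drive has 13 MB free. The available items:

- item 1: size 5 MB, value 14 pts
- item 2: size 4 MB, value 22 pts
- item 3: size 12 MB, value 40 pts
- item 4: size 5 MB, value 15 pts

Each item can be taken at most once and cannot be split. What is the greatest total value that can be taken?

40 pts

Check high-value combinations within 13 MB:
- item 3: size 12, value 40
- item 2+item 4: size 4+5=9, value 22+15=37
- item 1+item 2: size 5+4=9, value 14+22=36
Best: 40 pts.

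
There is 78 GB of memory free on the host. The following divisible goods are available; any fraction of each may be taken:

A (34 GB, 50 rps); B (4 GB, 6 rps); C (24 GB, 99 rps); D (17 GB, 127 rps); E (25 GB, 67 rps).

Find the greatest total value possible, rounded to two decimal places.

Take in order of value per unit:
- D (127/17 per unit): all 17 → value 127, running total 127.00
- C (99/24 per unit): all 24 → value 99, running total 226.00
- E (67/25 per unit): all 25 → value 67, running total 293.00
- B (6/4 per unit): all 4 → value 6, running total 299.00
- A (50/34 per unit): 8 of 34 → value 8×50/34 = 11.7647, running total 310.76
Total 310.76.

310.76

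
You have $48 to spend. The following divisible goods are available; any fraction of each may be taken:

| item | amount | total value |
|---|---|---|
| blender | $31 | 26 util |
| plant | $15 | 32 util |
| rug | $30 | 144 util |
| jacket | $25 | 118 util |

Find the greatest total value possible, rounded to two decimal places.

Take in order of value per unit:
- rug (144/30 per unit): all 30 → value 144, running total 144.00
- jacket (118/25 per unit): 18 of 25 → value 18×118/25 = 84.9600, running total 228.96
Total 228.96.

228.96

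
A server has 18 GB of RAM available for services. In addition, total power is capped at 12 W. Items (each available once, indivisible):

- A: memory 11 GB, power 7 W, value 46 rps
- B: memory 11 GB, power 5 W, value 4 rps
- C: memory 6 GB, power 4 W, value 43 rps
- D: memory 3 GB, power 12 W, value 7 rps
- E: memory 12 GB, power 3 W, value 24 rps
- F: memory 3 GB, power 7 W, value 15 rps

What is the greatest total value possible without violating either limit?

89 rps

Feasible sets respecting both limits:
- A+C: memory 17, power 11, value 89
- C+E: memory 18, power 7, value 67
- C+F: memory 9, power 11, value 58
- B+C: memory 17, power 9, value 47
Best: 89 rps.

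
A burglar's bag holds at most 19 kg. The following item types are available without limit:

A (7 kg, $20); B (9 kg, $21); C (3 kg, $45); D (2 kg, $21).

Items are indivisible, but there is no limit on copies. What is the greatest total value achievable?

Best value-per-unit is C at 45/3, and filling with it alone uses weight 6×3=18. No mix of the others beats 6×45 = 270.

$270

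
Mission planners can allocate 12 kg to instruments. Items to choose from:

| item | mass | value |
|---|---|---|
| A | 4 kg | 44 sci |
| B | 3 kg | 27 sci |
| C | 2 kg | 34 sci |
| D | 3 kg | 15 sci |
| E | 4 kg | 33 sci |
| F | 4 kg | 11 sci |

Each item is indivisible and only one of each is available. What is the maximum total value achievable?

Check high-value combinations within 12 kg:
- A+B+C+D: mass 4+3+2+3=12, value 44+27+34+15=120
- A+C+E: mass 4+2+4=10, value 44+34+33=111
- B+C+D+E: mass 3+2+3+4=12, value 27+34+15+33=109
- A+B+C: mass 4+3+2=9, value 44+27+34=105
Best: 120 sci.

120 sci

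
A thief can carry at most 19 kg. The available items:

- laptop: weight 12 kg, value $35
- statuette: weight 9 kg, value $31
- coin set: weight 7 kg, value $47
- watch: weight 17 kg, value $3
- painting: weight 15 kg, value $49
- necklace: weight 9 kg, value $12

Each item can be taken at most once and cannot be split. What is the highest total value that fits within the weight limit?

$82

This is a 0/1 knapsack; check combinations near the capacity.
- laptop+coin set: weight 12+7=19, value 35+47=82
- statuette+coin set: weight 9+7=16, value 31+47=78
- coin set+necklace: weight 7+9=16, value 47+12=59
- painting: weight 15, value 49
Best: $82.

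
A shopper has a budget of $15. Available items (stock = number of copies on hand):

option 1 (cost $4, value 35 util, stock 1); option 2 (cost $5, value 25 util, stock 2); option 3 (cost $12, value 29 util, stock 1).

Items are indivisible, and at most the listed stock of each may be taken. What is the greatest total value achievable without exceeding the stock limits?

Best selections within cost 15 and stock limits:
- 1×option 1 + 2×option 2: cost 14, value 85
- 1×option 1 + 1×option 2: cost 9, value 60
Best: 85 util.

85 util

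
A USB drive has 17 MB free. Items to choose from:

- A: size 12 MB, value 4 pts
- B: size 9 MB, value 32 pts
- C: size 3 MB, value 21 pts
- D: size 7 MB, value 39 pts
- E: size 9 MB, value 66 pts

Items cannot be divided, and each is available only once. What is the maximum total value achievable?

Check high-value combinations within 17 MB:
- D+E: size 7+9=16, value 39+66=105
- C+E: size 3+9=12, value 21+66=87
- B+D: size 9+7=16, value 32+39=71
- E: size 9, value 66
Best: 105 pts.

105 pts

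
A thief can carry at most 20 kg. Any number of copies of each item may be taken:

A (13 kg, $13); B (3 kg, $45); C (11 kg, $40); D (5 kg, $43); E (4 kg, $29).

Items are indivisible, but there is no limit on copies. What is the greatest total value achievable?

$270

Best value-per-unit is B at 45/3, and filling with it alone uses weight 6×3=18. No mix of the others beats 6×45 = 270.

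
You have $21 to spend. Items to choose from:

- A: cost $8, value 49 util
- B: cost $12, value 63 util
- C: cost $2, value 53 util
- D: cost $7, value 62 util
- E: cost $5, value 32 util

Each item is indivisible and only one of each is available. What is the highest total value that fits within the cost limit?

178 util

Check high-value combinations within $21:
- B+C+D: cost 12+2+7=21, value 63+53+62=178
- A+C+D: cost 8+2+7=17, value 49+53+62=164
- B+C+E: cost 12+2+5=19, value 63+53+32=148
Best: 178 util.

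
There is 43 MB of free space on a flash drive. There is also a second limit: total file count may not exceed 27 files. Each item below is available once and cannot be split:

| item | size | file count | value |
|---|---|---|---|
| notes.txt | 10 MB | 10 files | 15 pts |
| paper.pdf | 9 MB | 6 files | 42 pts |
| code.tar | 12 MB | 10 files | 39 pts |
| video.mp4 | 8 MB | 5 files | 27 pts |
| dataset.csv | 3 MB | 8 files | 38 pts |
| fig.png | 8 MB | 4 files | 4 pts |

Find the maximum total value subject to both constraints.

119 pts

Feasible sets respecting both limits:
- paper.pdf+code.tar+dataset.csv: size 24, file count 24, value 119
- paper.pdf+code.tar+video.mp4+fig.png: size 37, file count 25, value 112
- paper.pdf+video.mp4+dataset.csv+fig.png: size 28, file count 23, value 111
- paper.pdf+code.tar+video.mp4: size 29, file count 21, value 108
Best: 119 pts.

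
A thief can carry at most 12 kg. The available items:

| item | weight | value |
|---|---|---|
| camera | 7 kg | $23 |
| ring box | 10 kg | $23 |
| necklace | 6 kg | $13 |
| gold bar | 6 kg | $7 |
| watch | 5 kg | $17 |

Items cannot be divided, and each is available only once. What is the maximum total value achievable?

$40

Check high-value combinations within 12 kg:
- camera+watch: weight 7+5=12, value 23+17=40
- necklace+watch: weight 6+5=11, value 13+17=30
- gold bar+watch: weight 6+5=11, value 7+17=24
- camera: weight 7, value 23
- ring box: weight 10, value 23
Best: $40.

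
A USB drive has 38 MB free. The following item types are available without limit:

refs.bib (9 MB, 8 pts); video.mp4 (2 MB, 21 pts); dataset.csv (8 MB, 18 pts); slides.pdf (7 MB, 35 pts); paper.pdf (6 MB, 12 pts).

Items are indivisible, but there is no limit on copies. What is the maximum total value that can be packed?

399 pts

Best value-per-unit is video.mp4 at 21/2, and filling with it alone uses size 19×2=38. No mix of the others beats 19×21 = 399.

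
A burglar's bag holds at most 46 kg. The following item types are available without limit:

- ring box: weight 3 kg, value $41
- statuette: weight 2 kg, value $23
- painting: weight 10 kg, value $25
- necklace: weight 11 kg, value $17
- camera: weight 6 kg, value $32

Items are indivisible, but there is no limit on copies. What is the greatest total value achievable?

$620

Best value-per-unit is ring box at 41/3; filling with it alone gives 15×41 = 615.
Optimal mix: 14×ring box + 2×statuette → weight 46, value 620.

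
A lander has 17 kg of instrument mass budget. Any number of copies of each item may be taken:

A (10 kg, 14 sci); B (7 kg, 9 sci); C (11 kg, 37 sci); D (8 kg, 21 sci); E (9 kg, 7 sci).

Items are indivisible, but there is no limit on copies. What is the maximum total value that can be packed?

Best value-per-unit is C at 37/11; filling with it alone gives 1×37 = 37.
Optimal mix: 2×D → mass 16, value 42.

42 sci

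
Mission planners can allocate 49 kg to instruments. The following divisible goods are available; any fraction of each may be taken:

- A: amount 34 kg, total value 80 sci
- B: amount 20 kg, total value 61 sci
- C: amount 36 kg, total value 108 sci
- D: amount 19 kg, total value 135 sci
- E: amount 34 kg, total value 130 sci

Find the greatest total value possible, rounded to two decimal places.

Take in order of value per unit:
- D (135/19 per unit): all 19 → value 135, running total 135.00
- E (130/34 per unit): 30 of 34 → value 30×130/34 = 114.7059, running total 249.71
Total 249.71.

249.71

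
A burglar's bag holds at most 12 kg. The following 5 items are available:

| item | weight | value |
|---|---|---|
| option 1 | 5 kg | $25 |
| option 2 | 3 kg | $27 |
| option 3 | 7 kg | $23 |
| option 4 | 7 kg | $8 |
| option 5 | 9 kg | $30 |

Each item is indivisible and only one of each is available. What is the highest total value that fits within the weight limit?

$57

This is a 0/1 knapsack; check combinations near the capacity.
- option 2+option 5: weight 3+9=12, value 27+30=57
- option 1+option 2: weight 5+3=8, value 25+27=52
- option 2+option 3: weight 3+7=10, value 27+23=50
- option 1+option 3: weight 5+7=12, value 25+23=48
- option 2+option 4: weight 3+7=10, value 27+8=35
Best: $57.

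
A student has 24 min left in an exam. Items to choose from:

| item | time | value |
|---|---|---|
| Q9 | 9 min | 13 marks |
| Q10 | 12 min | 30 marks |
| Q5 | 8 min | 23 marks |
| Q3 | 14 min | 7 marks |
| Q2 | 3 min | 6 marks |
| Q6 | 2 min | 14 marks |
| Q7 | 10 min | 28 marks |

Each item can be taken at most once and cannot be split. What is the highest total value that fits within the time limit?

72 marks

This is a 0/1 knapsack; check combinations near the capacity.
- Q10+Q6+Q7: time 12+2+10=24, value 30+14+28=72
- Q5+Q2+Q6+Q7: time 8+3+2+10=23, value 23+6+14+28=71
- Q10+Q5+Q6: time 12+8+2=22, value 30+23+14=67
- Q5+Q6+Q7: time 8+2+10=20, value 23+14+28=65
Best: 72 marks.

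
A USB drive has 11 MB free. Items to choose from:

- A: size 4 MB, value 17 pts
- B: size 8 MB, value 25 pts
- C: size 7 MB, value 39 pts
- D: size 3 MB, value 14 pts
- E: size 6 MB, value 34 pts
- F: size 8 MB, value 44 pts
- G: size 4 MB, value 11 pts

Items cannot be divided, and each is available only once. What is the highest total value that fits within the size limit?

58 pts

Check high-value combinations within 11 MB:
- D+F: size 3+8=11, value 14+44=58
- A+C: size 4+7=11, value 17+39=56
- C+D: size 7+3=10, value 39+14=53
- A+E: size 4+6=10, value 17+34=51
- C+G: size 7+4=11, value 39+11=50
Best: 58 pts.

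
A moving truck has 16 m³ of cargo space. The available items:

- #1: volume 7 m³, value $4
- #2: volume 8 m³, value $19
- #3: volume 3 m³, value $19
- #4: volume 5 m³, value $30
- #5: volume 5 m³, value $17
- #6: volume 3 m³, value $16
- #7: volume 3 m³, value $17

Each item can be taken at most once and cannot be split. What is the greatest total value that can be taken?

$83

Check high-value combinations within 16 m³:
- #3+#4+#5+#7: volume 3+5+5+3=16, value 19+30+17+17=83
- #3+#4+#6+#7: volume 3+5+3+3=14, value 19+30+16+17=82
- #3+#4+#5+#6: volume 3+5+5+3=16, value 19+30+17+16=82
- #4+#5+#6+#7: volume 5+5+3+3=16, value 30+17+16+17=80
Best: $83.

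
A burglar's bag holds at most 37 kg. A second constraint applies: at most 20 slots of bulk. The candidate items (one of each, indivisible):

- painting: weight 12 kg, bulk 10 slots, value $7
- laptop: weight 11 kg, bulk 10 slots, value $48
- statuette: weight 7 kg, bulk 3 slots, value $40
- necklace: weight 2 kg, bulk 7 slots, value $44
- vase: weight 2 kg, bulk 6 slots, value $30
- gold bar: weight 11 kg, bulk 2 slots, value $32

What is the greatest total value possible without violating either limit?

Feasible sets respecting both limits:
- statuette+necklace+vase+gold bar: weight 22, bulk 18, value 146
- laptop+statuette+necklace: weight 20, bulk 20, value 132
- laptop+necklace+gold bar: weight 24, bulk 19, value 124
Best: $146.

$146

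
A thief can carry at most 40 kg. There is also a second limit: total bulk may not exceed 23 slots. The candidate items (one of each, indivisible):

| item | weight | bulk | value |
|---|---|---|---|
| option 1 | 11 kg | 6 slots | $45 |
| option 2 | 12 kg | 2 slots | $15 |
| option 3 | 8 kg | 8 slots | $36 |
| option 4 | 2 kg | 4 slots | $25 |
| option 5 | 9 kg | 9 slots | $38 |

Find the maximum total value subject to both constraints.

$123

Feasible sets respecting both limits:
- option 1+option 2+option 4+option 5: weight 34, bulk 21, value 123
- option 1+option 2+option 3+option 4: weight 33, bulk 20, value 121
- option 1+option 3+option 5: weight 28, bulk 23, value 119
Best: $123.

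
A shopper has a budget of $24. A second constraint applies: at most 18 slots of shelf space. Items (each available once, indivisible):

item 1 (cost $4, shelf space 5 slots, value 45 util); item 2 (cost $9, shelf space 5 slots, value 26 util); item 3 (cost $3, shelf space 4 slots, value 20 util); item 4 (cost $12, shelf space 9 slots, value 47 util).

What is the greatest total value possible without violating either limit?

Feasible sets respecting both limits:
- item 1+item 3+item 4: cost 19, shelf space 18, value 112
- item 2+item 3+item 4: cost 24, shelf space 18, value 93
- item 1+item 4: cost 16, shelf space 14, value 92
- item 1+item 2+item 3: cost 16, shelf space 14, value 91
Best: 112 util.

112 util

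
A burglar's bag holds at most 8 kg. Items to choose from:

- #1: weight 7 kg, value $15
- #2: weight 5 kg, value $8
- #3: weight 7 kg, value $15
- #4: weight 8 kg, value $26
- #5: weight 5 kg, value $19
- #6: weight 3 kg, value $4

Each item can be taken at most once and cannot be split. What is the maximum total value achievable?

$26

Check high-value combinations within 8 kg:
- #4: weight 8, value 26
- #5+#6: weight 5+3=8, value 19+4=23
- #5: weight 5, value 19
- #1: weight 7, value 15
- #3: weight 7, value 15
Best: $26.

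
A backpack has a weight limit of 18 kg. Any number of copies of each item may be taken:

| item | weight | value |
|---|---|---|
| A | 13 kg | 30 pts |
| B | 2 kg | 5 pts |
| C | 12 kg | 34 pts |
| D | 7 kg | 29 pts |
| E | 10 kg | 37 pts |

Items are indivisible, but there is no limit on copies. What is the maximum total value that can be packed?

68 pts

Best value-per-unit is D at 29/7; filling with it alone gives 2×29 = 58.
Optimal mix: 2×B + 2×D → weight 18, value 68.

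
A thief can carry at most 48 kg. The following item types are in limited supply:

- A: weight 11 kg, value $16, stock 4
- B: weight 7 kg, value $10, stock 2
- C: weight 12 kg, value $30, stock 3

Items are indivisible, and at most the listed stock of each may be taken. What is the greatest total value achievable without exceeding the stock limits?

$106

Top feasible selections:
- 1×A + 3×C: weight 47, value 106
- 1×B + 3×C: weight 43, value 100
- 2×A + 2×C: weight 46, value 92
Best: $106.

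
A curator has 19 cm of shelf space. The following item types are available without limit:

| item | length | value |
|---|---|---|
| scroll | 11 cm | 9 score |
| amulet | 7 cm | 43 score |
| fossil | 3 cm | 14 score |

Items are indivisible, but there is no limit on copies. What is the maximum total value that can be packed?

Best value-per-unit is amulet at 43/7; filling with it alone gives 2×43 = 86.
Optimal mix: 2×amulet + 1×fossil → length 17, value 100.

100 score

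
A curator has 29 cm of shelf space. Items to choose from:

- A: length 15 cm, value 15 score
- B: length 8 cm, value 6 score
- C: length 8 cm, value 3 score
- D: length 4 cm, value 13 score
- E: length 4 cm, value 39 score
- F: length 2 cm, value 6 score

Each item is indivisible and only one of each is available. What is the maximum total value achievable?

73 score

This is a 0/1 knapsack; check combinations near the capacity.
- A+D+E+F: length 15+4+4+2=25, value 15+13+39+6=73
- A+D+E: length 15+4+4=23, value 15+13+39=67
- B+C+D+E+F: length 8+8+4+4+2=26, value 6+3+13+39+6=67
- A+B+E+F: length 15+8+4+2=29, value 15+6+39+6=66
Best: 73 score.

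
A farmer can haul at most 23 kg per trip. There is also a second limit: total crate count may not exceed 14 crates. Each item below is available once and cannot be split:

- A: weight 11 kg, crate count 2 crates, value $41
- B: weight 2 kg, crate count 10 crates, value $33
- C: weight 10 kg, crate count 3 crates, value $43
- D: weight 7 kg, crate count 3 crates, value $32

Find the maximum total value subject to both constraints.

$84

Feasible sets respecting both limits:
- A+C: weight 21, crate count 5, value 84
- B+C: weight 12, crate count 13, value 76
- C+D: weight 17, crate count 6, value 75
- A+B: weight 13, crate count 12, value 74
Best: $84.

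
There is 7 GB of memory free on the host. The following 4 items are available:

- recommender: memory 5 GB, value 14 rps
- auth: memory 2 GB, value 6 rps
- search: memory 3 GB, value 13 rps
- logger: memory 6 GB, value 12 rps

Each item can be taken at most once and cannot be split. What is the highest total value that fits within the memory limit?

This is a 0/1 knapsack; check combinations near the capacity.
- recommender+auth: memory 5+2=7, value 14+6=20
- auth+search: memory 2+3=5, value 6+13=19
- recommender: memory 5, value 14
- search: memory 3, value 13
Best: 20 rps.

20 rps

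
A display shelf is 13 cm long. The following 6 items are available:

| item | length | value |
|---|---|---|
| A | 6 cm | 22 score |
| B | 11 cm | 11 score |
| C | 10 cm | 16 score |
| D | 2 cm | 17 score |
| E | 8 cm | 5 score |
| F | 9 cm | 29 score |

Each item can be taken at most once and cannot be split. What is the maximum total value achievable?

46 score

Check high-value combinations within 13 cm:
- D+F: length 2+9=11, value 17+29=46
- A+D: length 6+2=8, value 22+17=39
- C+D: length 10+2=12, value 16+17=33
Best: 46 score.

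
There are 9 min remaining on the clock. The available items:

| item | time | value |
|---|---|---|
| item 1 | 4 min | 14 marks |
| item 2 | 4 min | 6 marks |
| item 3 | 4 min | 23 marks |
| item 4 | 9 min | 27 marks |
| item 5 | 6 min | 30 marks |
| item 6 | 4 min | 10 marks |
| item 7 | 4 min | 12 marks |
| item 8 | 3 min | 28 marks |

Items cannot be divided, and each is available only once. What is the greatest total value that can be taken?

Check high-value combinations within 9 min:
- item 5+item 8: time 6+3=9, value 30+28=58
- item 3+item 8: time 4+3=7, value 23+28=51
- item 1+item 8: time 4+3=7, value 14+28=42
- item 7+item 8: time 4+3=7, value 12+28=40
Best: 58 marks.

58 marks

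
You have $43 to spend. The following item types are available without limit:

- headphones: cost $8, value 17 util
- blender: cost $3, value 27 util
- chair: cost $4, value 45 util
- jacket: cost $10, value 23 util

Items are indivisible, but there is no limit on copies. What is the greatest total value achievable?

Best value-per-unit is chair at 45/4; filling with it alone gives 10×45 = 450.
Optimal mix: 1×blender + 10×chair → cost 43, value 477.

477 util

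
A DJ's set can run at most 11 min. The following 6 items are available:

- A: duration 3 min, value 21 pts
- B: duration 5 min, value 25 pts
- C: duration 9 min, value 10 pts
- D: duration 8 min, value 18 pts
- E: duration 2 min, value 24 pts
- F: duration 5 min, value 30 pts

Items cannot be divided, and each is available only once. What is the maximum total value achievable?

Check high-value combinations within 11 min:
- A+E+F: duration 3+2+5=10, value 21+24+30=75
- A+B+E: duration 3+5+2=10, value 21+25+24=70
- B+F: duration 5+5=10, value 25+30=55
Best: 75 pts.

75 pts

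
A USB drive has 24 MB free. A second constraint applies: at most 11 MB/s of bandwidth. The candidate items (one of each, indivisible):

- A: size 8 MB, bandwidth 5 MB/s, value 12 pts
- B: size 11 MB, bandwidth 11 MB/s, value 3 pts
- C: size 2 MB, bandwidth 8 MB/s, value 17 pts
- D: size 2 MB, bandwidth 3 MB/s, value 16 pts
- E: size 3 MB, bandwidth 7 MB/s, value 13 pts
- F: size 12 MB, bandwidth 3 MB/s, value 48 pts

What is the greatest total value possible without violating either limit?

Feasible sets respecting both limits:
- A+D+F: size 22, bandwidth 11, value 76
- C+F: size 14, bandwidth 11, value 65
- D+F: size 14, bandwidth 6, value 64
Best: 76 pts.

76 pts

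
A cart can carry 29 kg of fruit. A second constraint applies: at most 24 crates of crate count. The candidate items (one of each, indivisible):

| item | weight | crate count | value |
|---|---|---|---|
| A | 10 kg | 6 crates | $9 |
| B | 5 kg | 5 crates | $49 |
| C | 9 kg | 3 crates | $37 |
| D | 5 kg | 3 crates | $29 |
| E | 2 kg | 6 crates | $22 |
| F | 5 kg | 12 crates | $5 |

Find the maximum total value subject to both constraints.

Feasible sets respecting both limits:
- B+C+D+E: weight 21, crate count 17, value 137
- A+B+C+D: weight 29, crate count 17, value 124
- B+C+D+F: weight 24, crate count 23, value 120
- A+B+C+E: weight 26, crate count 20, value 117
Best: $137.

$137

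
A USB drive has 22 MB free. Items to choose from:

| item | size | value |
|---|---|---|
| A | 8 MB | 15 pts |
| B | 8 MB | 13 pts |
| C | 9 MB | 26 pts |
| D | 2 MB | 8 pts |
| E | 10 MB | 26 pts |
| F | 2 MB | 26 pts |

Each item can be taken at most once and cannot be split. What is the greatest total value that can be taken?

Check high-value combinations within 22 MB:
- C+E+F: size 9+10+2=21, value 26+26+26=78
- A+C+D+F: size 8+9+2+2=21, value 15+26+8+26=75
- A+D+E+F: size 8+2+10+2=22, value 15+8+26+26=75
- B+C+D+F: size 8+9+2+2=21, value 13+26+8+26=73
Best: 78 pts.

78 pts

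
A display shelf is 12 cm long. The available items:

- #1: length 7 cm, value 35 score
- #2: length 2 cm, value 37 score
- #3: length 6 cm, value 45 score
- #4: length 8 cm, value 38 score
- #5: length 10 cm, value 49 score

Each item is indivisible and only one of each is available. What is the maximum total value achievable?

Check high-value combinations within 12 cm:
- #2+#5: length 2+10=12, value 37+49=86
- #2+#3: length 2+6=8, value 37+45=82
- #2+#4: length 2+8=10, value 37+38=75
- #1+#2: length 7+2=9, value 35+37=72
Best: 86 score.

86 score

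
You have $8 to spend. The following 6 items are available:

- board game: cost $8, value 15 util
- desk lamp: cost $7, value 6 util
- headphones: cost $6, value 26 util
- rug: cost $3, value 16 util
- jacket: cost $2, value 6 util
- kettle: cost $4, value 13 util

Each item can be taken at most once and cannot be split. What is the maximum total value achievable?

32 util

Check high-value combinations within $8:
- headphones+jacket: cost 6+2=8, value 26+6=32
- rug+kettle: cost 3+4=7, value 16+13=29
- headphones: cost 6, value 26
Best: 32 util.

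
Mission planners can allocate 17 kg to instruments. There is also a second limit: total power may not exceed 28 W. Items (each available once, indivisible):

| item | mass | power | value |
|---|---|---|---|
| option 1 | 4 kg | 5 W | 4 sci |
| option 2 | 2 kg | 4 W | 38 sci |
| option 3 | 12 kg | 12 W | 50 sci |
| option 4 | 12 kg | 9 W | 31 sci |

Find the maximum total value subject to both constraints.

Feasible sets respecting both limits:
- option 2+option 3: mass 14, power 16, value 88
- option 2+option 4: mass 14, power 13, value 69
- option 1+option 3: mass 16, power 17, value 54
- option 3: mass 12, power 12, value 50
Best: 88 sci.

88 sci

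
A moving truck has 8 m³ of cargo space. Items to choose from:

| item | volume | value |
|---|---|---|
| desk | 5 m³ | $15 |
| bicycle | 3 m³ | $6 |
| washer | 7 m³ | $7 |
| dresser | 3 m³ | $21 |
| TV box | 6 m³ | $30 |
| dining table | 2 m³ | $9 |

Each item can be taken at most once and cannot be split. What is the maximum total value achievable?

$39

Check high-value combinations within 8 m³:
- TV box+dining table: volume 6+2=8, value 30+9=39
- desk+dresser: volume 5+3=8, value 15+21=36
- bicycle+dresser+dining table: volume 3+3+2=8, value 6+21+9=36
- dresser+dining table: volume 3+2=5, value 21+9=30
Best: $39.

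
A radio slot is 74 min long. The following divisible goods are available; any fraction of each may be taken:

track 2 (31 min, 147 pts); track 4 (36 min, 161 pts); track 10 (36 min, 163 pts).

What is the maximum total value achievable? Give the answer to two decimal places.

Take in order of value per unit:
- track 2 (147/31 per unit): all 31 → value 147, running total 147.00
- track 10 (163/36 per unit): all 36 → value 163, running total 310.00
- track 4 (161/36 per unit): 7 of 36 → value 7×161/36 = 31.3056, running total 341.31
Total 341.31.

341.31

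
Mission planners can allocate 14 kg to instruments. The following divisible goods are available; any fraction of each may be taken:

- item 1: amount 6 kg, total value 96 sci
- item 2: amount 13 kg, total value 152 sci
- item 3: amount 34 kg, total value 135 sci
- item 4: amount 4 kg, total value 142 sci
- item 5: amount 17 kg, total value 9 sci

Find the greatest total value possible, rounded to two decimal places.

284.77

Take in order of value per unit:
- item 4 (142/4 per unit): all 4 → value 142, running total 142.00
- item 1 (96/6 per unit): all 6 → value 96, running total 238.00
- item 2 (152/13 per unit): 4 of 13 → value 4×152/13 = 46.7692, running total 284.77
Total 284.77.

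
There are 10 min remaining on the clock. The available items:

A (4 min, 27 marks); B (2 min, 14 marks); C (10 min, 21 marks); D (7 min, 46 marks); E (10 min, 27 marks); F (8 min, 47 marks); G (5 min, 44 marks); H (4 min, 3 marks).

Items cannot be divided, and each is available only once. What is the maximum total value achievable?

71 marks

Check high-value combinations within 10 min:
- A+G: time 4+5=9, value 27+44=71
- B+F: time 2+8=10, value 14+47=61
- B+D: time 2+7=9, value 14+46=60
- B+G: time 2+5=7, value 14+44=58
- F: time 8, value 47
Best: 71 marks.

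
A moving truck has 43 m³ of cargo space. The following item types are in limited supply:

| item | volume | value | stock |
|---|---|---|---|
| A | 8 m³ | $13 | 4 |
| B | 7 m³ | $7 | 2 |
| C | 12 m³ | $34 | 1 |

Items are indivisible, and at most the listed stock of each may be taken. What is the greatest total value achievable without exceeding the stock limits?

$80

Top feasible selections:
- 3×A + 1×B + 1×C: volume 43, value 80
- 2×A + 2×B + 1×C: volume 42, value 74
- 3×A + 1×C: volume 36, value 73
- 2×A + 1×B + 1×C: volume 35, value 67
Best: $80.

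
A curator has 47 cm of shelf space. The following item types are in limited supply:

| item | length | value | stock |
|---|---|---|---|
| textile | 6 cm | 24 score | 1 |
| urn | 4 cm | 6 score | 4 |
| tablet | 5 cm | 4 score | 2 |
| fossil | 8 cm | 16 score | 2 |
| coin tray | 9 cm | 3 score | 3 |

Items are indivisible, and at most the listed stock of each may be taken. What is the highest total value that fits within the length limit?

84 score

Best selections within length 47 and stock limits:
- 1×textile + 4×urn + 1×tablet + 2×fossil: length 43, value 84
- 1×textile + 4×urn + 2×fossil + 1×coin tray: length 47, value 83
- 1×textile + 3×urn + 2×tablet + 2×fossil: length 44, value 82
- 1×textile + 4×urn + 2×fossil: length 38, value 80
Best: 84 score.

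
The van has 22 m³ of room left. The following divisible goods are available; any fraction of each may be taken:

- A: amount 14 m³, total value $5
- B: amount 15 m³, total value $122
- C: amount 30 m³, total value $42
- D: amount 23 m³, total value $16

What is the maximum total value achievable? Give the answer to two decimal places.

Take in order of value per unit:
- B (122/15 per unit): all 15 → value 122, running total 122.00
- C (42/30 per unit): 7 of 30 → value 7×42/30 = 9.8000, running total 131.80
Total 131.80.

131.80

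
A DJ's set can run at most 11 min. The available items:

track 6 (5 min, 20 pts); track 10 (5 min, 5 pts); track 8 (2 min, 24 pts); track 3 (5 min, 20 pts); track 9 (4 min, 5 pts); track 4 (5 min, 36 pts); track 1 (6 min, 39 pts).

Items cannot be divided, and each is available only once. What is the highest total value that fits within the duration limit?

Check high-value combinations within 11 min:
- track 4+track 1: duration 5+6=11, value 36+39=75
- track 8+track 9+track 4: duration 2+4+5=11, value 24+5+36=65
- track 8+track 1: duration 2+6=8, value 24+39=63
Best: 75 pts.

75 pts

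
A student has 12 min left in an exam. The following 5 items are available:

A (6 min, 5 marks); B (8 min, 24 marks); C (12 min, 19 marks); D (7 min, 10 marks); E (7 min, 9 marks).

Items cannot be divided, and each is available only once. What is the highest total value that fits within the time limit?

24 marks

Check high-value combinations within 12 min:
- B: time 8, value 24
- C: time 12, value 19
- D: time 7, value 10
Best: 24 marks.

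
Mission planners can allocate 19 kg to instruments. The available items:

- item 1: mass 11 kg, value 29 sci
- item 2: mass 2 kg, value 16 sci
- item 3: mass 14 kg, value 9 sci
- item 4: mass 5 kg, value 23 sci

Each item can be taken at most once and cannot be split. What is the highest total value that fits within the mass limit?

Check high-value combinations within 19 kg:
- item 1+item 2+item 4: mass 11+2+5=18, value 29+16+23=68
- item 1+item 4: mass 11+5=16, value 29+23=52
- item 1+item 2: mass 11+2=13, value 29+16=45
- item 2+item 4: mass 2+5=7, value 16+23=39
- item 3+item 4: mass 14+5=19, value 9+23=32
Best: 68 sci.

68 sci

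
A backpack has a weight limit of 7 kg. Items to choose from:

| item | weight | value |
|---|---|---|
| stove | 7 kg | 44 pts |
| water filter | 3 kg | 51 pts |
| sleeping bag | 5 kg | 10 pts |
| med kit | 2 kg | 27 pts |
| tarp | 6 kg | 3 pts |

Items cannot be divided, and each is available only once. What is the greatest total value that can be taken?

78 pts

Check high-value combinations within 7 kg:
- water filter+med kit: weight 3+2=5, value 51+27=78
- water filter: weight 3, value 51
- stove: weight 7, value 44
Best: 78 pts.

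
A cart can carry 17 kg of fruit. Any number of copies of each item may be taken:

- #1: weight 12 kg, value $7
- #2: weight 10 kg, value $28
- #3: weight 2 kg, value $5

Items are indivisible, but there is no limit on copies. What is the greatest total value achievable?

$43

Best value-per-unit is #2 at 28/10; filling with it alone gives 1×28 = 28.
Optimal mix: 1×#2 + 3×#3 → weight 16, value 43.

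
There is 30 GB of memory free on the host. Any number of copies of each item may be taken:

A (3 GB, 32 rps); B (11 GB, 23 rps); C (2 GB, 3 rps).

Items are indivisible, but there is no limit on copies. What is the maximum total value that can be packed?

Best value-per-unit is A at 32/3, and filling with it alone uses memory 10×3=30. No mix of the others beats 10×32 = 320.

320 rps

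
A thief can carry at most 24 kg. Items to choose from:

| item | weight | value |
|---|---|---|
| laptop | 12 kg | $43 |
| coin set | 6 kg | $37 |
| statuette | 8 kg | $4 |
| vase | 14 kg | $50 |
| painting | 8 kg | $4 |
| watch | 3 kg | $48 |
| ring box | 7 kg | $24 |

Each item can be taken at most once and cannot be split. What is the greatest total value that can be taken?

Check high-value combinations within 24 kg:
- coin set+vase+watch: weight 6+14+3=23, value 37+50+48=135
- laptop+coin set+watch: weight 12+6+3=21, value 43+37+48=128
- vase+watch+ring box: weight 14+3+7=24, value 50+48+24=122
- laptop+watch+ring box: weight 12+3+7=22, value 43+48+24=115
- coin set+statuette+watch+ring box: weight 6+8+3+7=24, value 37+4+48+24=113
Best: $135.

$135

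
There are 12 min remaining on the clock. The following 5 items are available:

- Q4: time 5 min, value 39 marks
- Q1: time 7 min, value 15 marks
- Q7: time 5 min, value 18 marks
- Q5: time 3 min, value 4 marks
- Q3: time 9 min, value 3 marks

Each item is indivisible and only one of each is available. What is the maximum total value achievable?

Check high-value combinations within 12 min:
- Q4+Q7: time 5+5=10, value 39+18=57
- Q4+Q1: time 5+7=12, value 39+15=54
- Q4+Q5: time 5+3=8, value 39+4=43
- Q4: time 5, value 39
- Q1+Q7: time 7+5=12, value 15+18=33
Best: 57 marks.

57 marks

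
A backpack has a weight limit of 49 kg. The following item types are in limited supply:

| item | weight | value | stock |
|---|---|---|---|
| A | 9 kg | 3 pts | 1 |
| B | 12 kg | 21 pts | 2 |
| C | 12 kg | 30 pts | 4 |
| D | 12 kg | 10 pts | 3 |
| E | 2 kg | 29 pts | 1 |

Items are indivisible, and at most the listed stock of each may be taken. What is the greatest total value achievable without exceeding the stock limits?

122 pts

Best selections within weight 49 and stock limits:
- 1×A + 3×C + 1×E: weight 47, value 122
- 4×C: weight 48, value 120
Best: 122 pts.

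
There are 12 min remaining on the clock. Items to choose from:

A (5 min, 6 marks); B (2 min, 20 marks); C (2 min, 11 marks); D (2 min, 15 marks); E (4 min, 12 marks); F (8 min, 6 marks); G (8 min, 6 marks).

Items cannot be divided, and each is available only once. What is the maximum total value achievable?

Check high-value combinations within 12 min:
- B+C+D+E: time 2+2+2+4=10, value 20+11+15+12=58
- A+B+C+D: time 5+2+2+2=11, value 6+20+11+15=52
- B+D+E: time 2+2+4=8, value 20+15+12=47
Best: 58 marks.

58 marks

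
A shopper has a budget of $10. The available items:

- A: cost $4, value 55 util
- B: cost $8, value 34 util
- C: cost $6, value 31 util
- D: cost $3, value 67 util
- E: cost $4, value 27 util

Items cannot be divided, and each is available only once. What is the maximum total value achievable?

122 util

Check high-value combinations within $10:
- A+D: cost 4+3=7, value 55+67=122
- C+D: cost 6+3=9, value 31+67=98
- D+E: cost 3+4=7, value 67+27=94
Best: 122 util.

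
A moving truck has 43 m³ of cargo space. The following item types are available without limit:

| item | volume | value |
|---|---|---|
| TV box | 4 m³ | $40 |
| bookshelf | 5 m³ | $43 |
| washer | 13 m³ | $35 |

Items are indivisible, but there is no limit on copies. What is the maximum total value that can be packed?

Best value-per-unit is TV box at 40/4; filling with it alone gives 10×40 = 400.
Optimal mix: 7×TV box + 3×bookshelf → volume 43, value 409.

$409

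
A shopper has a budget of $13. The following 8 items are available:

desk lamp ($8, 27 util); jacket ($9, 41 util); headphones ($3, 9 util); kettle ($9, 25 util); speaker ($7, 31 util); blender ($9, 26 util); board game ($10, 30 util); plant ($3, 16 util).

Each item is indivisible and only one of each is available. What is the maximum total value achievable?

57 util

Check high-value combinations within $13:
- jacket+plant: cost 9+3=12, value 41+16=57
- headphones+speaker+plant: cost 3+7+3=13, value 9+31+16=56
- jacket+headphones: cost 9+3=12, value 41+9=50
Best: 57 util.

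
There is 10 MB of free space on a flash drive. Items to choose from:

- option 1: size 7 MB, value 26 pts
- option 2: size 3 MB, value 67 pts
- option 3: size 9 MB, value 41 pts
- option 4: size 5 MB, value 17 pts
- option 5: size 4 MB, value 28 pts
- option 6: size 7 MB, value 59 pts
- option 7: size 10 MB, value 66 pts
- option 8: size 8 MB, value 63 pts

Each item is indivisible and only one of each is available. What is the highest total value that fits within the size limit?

Check high-value combinations within 10 MB:
- option 2+option 6: size 3+7=10, value 67+59=126
- option 2+option 5: size 3+4=7, value 67+28=95
- option 1+option 2: size 7+3=10, value 26+67=93
Best: 126 pts.

126 pts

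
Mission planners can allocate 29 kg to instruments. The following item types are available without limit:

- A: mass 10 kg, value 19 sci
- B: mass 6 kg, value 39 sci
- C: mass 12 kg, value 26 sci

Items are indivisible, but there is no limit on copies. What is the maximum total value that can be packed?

Best value-per-unit is B at 39/6, and filling with it alone uses mass 4×6=24. No mix of the others beats 4×39 = 156.

156 sci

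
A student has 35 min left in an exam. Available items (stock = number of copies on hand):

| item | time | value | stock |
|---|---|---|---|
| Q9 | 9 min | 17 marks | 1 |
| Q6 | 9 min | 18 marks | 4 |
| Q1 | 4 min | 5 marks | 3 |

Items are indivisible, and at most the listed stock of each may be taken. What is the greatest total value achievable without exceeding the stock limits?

Best selections within time 35 and stock limits:
- 3×Q6 + 2×Q1: time 35, value 64
- 1×Q9 + 2×Q6 + 2×Q1: time 35, value 63
Best: 64 marks.

64 marks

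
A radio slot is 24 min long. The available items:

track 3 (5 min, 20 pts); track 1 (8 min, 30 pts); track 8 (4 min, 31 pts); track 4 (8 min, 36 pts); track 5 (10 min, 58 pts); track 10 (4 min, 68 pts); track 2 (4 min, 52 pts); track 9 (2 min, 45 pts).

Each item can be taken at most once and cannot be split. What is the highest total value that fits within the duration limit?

254 pts

Check high-value combinations within 24 min:
- track 8+track 5+track 10+track 2+track 9: duration 4+10+4+4+2=24, value 31+58+68+52+45=254
- track 8+track 4+track 10+track 2+track 9: duration 4+8+4+4+2=22, value 31+36+68+52+45=232
- track 1+track 8+track 10+track 2+track 9: duration 8+4+4+4+2=22, value 30+31+68+52+45=226
- track 5+track 10+track 2+track 9: duration 10+4+4+2=20, value 58+68+52+45=223
- track 3+track 4+track 10+track 2+track 9: duration 5+8+4+4+2=23, value 20+36+68+52+45=221
Best: 254 pts.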